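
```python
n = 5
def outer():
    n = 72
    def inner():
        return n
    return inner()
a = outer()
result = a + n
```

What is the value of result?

Step 1: outer() has local n = 72. inner() reads from enclosing.
Step 2: outer() returns 72. Global n = 5 unchanged.
Step 3: result = 72 + 5 = 77

The answer is 77.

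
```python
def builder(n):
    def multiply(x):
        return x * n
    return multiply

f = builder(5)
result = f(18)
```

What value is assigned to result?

Step 1: builder(5) returns multiply closure with n = 5.
Step 2: f(18) computes 18 * 5 = 90.
Step 3: result = 90

The answer is 90.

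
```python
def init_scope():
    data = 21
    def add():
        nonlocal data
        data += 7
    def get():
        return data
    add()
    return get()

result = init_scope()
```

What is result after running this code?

Step 1: data = 21. add() modifies it via nonlocal, get() reads it.
Step 2: add() makes data = 21 + 7 = 28.
Step 3: get() returns 28. result = 28

The answer is 28.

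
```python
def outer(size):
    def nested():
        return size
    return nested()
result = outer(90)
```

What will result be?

Step 1: outer(90) binds parameter size = 90.
Step 2: nested() looks up size in enclosing scope and finds the parameter size = 90.
Step 3: result = 90

The answer is 90.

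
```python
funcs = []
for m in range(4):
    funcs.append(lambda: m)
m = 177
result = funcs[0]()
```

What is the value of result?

Step 1: Lambdas capture the variable m by reference, not by value.
Step 2: After the loop, m is reassigned to 177.
Step 3: funcs[0]() looks up the current m = 177. result = 177

The answer is 177.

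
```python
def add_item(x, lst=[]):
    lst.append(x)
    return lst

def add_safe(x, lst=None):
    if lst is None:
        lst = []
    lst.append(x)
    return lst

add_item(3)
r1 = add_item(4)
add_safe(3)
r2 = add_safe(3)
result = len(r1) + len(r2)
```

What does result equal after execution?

Step 1: add_item shares mutable default: after 2 calls, lst = [3, 4], len = 2.
Step 2: add_safe creates fresh list each time: r2 = [3], len = 1.
Step 3: result = 2 + 1 = 3

The answer is 3.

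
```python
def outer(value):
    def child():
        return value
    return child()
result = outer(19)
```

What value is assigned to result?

Step 1: outer(19) binds parameter value = 19.
Step 2: child() looks up value in enclosing scope and finds the parameter value = 19.
Step 3: result = 19

The answer is 19.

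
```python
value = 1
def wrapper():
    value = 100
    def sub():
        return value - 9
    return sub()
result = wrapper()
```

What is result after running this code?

Step 1: wrapper() shadows global value with value = 100.
Step 2: sub() finds value = 100 in enclosing scope, computes 100 - 9 = 91.
Step 3: result = 91

The answer is 91.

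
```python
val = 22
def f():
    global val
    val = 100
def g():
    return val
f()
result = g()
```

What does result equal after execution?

Step 1: val = 22.
Step 2: f() sets global val = 100.
Step 3: g() reads global val = 100. result = 100

The answer is 100.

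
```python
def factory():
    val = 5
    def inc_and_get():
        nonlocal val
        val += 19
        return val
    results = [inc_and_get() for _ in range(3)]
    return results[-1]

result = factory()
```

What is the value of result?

Step 1: val = 5.
Step 2: Three calls to inc_and_get(), each adding 19.
Step 3: Last value = 5 + 19 * 3 = 62

The answer is 62.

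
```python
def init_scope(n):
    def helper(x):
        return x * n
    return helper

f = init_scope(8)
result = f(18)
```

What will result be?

Step 1: init_scope(8) creates a closure capturing n = 8.
Step 2: f(18) computes 18 * 8 = 144.
Step 3: result = 144

The answer is 144.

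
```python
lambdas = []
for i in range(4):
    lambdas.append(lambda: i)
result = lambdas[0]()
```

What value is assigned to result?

Step 1: The loop creates 4 lambdas, all referencing the same variable i.
Step 2: After the loop, i = 3 (final value).
Step 3: lambdas[0]() looks up i at call time and finds 3. This is the late binding gotcha. result = 3

The answer is 3.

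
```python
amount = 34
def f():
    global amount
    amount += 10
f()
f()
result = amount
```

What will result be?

Step 1: amount = 34.
Step 2: First f(): amount = 34 + 10 = 44.
Step 3: Second f(): amount = 44 + 10 = 54. result = 54

The answer is 54.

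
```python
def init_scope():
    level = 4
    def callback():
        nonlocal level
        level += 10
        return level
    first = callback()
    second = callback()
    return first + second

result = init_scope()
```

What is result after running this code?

Step 1: level starts at 4.
Step 2: First call: level = 4 + 10 = 14, returns 14.
Step 3: Second call: level = 14 + 10 = 24, returns 24.
Step 4: result = 14 + 24 = 38

The answer is 38.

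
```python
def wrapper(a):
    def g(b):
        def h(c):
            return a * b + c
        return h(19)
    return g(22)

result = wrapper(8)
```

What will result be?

Step 1: a = 8, b = 22, c = 19.
Step 2: h() computes a * b + c = 8 * 22 + 19 = 195.
Step 3: result = 195

The answer is 195.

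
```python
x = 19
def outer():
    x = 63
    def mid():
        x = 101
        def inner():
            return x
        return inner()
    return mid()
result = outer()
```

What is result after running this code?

Step 1: Three levels of shadowing: global 19, outer 63, mid 101.
Step 2: inner() finds x = 101 in enclosing mid() scope.
Step 3: result = 101

The answer is 101.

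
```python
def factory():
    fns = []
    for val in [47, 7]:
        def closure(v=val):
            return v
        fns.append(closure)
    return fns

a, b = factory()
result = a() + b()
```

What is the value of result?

Step 1: Default argument v=val captures val at each iteration.
Step 2: a() returns 47 (captured at first iteration), b() returns 7 (captured at second).
Step 3: result = 47 + 7 = 54

The answer is 54.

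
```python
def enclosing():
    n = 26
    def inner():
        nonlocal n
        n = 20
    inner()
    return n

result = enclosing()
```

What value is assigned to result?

Step 1: enclosing() sets n = 26.
Step 2: inner() uses nonlocal to reassign n = 20.
Step 3: result = 20

The answer is 20.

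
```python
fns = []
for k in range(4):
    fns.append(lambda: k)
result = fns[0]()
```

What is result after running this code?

Step 1: The loop creates 4 lambdas, all referencing the same variable k.
Step 2: After the loop, k = 3 (final value).
Step 3: fns[0]() looks up k at call time and finds 3. This is the late binding gotcha. result = 3

The answer is 3.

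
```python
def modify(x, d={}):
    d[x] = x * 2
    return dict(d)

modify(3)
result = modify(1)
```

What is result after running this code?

Step 1: Mutable default dict is shared across calls.
Step 2: First call adds 3: 6. Second call adds 1: 2.
Step 3: result = {3: 6, 1: 2}

The answer is {3: 6, 1: 2}.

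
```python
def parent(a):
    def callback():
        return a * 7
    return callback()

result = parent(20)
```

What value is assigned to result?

Step 1: parent(20) binds parameter a = 20.
Step 2: callback() accesses a = 20 from enclosing scope.
Step 3: result = 20 * 7 = 140

The answer is 140.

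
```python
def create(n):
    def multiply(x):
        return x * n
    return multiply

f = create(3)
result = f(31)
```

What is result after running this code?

Step 1: create(3) returns multiply closure with n = 3.
Step 2: f(31) computes 31 * 3 = 93.
Step 3: result = 93

The answer is 93.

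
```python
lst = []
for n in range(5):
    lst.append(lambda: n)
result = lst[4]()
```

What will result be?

Step 1: The loop creates 5 lambdas, all referencing the same variable n.
Step 2: After the loop, n = 4 (final value).
Step 3: lst[4]() looks up n at call time and finds 4. This is the late binding gotcha. result = 4

The answer is 4.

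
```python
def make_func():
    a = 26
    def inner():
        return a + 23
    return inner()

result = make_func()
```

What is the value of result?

Step 1: make_func() defines a = 26.
Step 2: inner() reads a = 26 from enclosing scope, returns 26 + 23 = 49.
Step 3: result = 49

The answer is 49.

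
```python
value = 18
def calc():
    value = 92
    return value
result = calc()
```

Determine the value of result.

Step 1: Global value = 18.
Step 2: calc() creates local value = 92, shadowing the global.
Step 3: Returns local value = 92. result = 92

The answer is 92.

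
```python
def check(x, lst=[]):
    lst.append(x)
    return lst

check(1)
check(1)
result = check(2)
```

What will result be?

Step 1: Mutable default argument gotcha! The list [] is created once.
Step 2: Each call appends to the SAME list: [1], [1, 1], [1, 1, 2].
Step 3: result = [1, 1, 2]

The answer is [1, 1, 2].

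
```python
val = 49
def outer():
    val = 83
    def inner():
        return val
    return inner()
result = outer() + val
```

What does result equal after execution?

Step 1: Global val = 49. outer() shadows with val = 83.
Step 2: inner() returns enclosing val = 83. outer() = 83.
Step 3: result = 83 + global val (49) = 132

The answer is 132.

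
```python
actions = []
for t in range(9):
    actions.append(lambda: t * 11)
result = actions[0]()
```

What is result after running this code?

Step 1: All lambdas reference the same variable t (late binding).
Step 2: After the loop, t = 8. Every lambda returns t * 11.
Step 3: actions[0]() = 8 * 11 = 88

The answer is 88.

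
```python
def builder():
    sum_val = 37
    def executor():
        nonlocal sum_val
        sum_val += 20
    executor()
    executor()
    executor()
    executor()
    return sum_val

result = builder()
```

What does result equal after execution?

Step 1: sum_val starts at 37.
Step 2: executor() is called 4 times, each adding 20.
Step 3: sum_val = 37 + 20 * 4 = 117

The answer is 117.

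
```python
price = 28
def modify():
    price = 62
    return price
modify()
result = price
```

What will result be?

Step 1: price = 28 globally.
Step 2: modify() creates a LOCAL price = 62 (no global keyword!).
Step 3: The global price is unchanged. result = 28

The answer is 28.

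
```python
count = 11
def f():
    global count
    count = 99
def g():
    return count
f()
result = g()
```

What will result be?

Step 1: count = 11.
Step 2: f() sets global count = 99.
Step 3: g() reads global count = 99. result = 99

The answer is 99.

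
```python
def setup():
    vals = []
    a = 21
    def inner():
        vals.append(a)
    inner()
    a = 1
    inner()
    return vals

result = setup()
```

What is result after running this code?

Step 1: a = 21. inner() appends current a to vals.
Step 2: First inner(): appends 21. Then a = 1.
Step 3: Second inner(): appends 1 (closure sees updated a). result = [21, 1]

The answer is [21, 1].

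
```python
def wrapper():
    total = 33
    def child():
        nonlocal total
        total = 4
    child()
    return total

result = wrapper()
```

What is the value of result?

Step 1: wrapper() sets total = 33.
Step 2: child() uses nonlocal to reassign total = 4.
Step 3: result = 4

The answer is 4.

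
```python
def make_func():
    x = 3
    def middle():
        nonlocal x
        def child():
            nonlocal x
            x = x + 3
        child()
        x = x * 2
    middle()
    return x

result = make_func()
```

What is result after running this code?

Step 1: x = 3.
Step 2: child() adds 3: x = 3 + 3 = 6.
Step 3: middle() doubles: x = 6 * 2 = 12.
Step 4: result = 12

The answer is 12.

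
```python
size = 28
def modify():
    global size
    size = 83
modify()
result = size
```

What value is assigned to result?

Step 1: size = 28 globally.
Step 2: modify() declares global size and sets it to 83.
Step 3: After modify(), global size = 83. result = 83

The answer is 83.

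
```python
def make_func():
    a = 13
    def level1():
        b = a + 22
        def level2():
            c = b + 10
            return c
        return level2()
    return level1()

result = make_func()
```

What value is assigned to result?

Step 1: a = 13. b = a + 22 = 35.
Step 2: c = b + 10 = 35 + 10 = 45.
Step 3: result = 45

The answer is 45.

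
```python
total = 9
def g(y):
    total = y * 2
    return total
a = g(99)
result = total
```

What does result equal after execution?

Step 1: Global total = 9.
Step 2: g(99) creates local total = 99 * 2 = 198.
Step 3: Global total unchanged because no global keyword. result = 9

The answer is 9.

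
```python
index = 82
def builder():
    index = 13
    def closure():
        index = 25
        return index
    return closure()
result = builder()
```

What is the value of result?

Step 1: Three scopes define index: global (82), builder (13), closure (25).
Step 2: closure() has its own local index = 25, which shadows both enclosing and global.
Step 3: result = 25 (local wins in LEGB)

The answer is 25.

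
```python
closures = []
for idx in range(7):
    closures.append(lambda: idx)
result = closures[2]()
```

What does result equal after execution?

Step 1: The loop creates 7 lambdas, all referencing the same variable idx.
Step 2: After the loop, idx = 6 (final value).
Step 3: closures[2]() looks up idx at call time and finds 6. This is the late binding gotcha. result = 6

The answer is 6.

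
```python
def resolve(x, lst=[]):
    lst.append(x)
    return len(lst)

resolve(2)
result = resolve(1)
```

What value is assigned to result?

Step 1: Mutable default list persists between calls.
Step 2: First call: lst = [2], len = 1. Second call: lst = [2, 1], len = 2.
Step 3: result = 2

The answer is 2.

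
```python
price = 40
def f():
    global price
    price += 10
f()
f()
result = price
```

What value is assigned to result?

Step 1: price = 40.
Step 2: First f(): price = 40 + 10 = 50.
Step 3: Second f(): price = 50 + 10 = 60. result = 60

The answer is 60.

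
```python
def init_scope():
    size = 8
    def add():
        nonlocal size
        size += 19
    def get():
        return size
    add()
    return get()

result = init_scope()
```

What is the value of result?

Step 1: size = 8. add() modifies it via nonlocal, get() reads it.
Step 2: add() makes size = 8 + 19 = 27.
Step 3: get() returns 27. result = 27

The answer is 27.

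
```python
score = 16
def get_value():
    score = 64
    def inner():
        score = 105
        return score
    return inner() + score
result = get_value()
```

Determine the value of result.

Step 1: get_value() has local score = 64. inner() has local score = 105.
Step 2: inner() returns its local score = 105.
Step 3: get_value() returns 105 + its own score (64) = 169

The answer is 169.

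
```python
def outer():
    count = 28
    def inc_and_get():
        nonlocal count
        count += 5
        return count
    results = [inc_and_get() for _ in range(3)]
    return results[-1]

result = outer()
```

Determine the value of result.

Step 1: count = 28.
Step 2: Three calls to inc_and_get(), each adding 5.
Step 3: Last value = 28 + 5 * 3 = 43

The answer is 43.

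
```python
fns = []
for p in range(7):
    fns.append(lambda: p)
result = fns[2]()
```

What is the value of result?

Step 1: The loop creates 7 lambdas, all referencing the same variable p.
Step 2: After the loop, p = 6 (final value).
Step 3: fns[2]() looks up p at call time and finds 6. This is the late binding gotcha. result = 6

The answer is 6.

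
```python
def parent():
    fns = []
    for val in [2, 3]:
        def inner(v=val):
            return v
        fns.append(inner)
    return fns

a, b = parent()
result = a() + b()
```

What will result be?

Step 1: Default argument v=val captures val at each iteration.
Step 2: a() returns 2 (captured at first iteration), b() returns 3 (captured at second).
Step 3: result = 2 + 3 = 5

The answer is 5.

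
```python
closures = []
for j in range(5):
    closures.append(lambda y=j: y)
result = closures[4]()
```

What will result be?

Step 1: Default argument y=j captures j's value at each iteration.
Step 2: closures[4] captured y = 4 when j was 4.
Step 3: result = 4

The answer is 4.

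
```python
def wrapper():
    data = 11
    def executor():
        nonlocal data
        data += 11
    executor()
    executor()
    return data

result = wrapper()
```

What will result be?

Step 1: data starts at 11.
Step 2: executor() is called 2 times, each adding 11.
Step 3: data = 11 + 11 * 2 = 33

The answer is 33.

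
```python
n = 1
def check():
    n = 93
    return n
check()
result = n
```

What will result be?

Step 1: n = 1 globally.
Step 2: check() creates a LOCAL n = 93 (no global keyword!).
Step 3: The global n is unchanged. result = 1

The answer is 1.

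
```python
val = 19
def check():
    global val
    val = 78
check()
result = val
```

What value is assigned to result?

Step 1: val = 19 globally.
Step 2: check() declares global val and sets it to 78.
Step 3: After check(), global val = 78. result = 78

The answer is 78.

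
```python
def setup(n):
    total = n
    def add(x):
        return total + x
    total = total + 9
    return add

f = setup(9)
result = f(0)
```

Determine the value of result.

Step 1: setup(9) sets total = 9, then total = 9 + 9 = 18.
Step 2: Closures capture by reference, so add sees total = 18.
Step 3: f(0) returns 18 + 0 = 18

The answer is 18.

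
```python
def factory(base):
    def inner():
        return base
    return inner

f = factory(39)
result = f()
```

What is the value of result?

Step 1: factory(39) creates closure capturing base = 39.
Step 2: f() returns the captured base = 39.
Step 3: result = 39

The answer is 39.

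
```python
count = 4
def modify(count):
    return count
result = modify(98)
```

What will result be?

Step 1: Global count = 4.
Step 2: modify(98) takes parameter count = 98, which shadows the global.
Step 3: result = 98

The answer is 98.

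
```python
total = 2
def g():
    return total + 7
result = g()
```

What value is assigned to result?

Step 1: total = 2 is defined globally.
Step 2: g() looks up total from global scope = 2, then computes 2 + 7 = 9.
Step 3: result = 9

The answer is 9.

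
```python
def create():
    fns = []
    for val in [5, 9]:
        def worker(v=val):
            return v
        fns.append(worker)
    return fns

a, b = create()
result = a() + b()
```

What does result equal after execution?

Step 1: Default argument v=val captures val at each iteration.
Step 2: a() returns 5 (captured at first iteration), b() returns 9 (captured at second).
Step 3: result = 5 + 9 = 14

The answer is 14.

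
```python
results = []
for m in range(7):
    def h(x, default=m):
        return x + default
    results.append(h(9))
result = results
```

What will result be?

Step 1: Default argument default=m is evaluated at function definition time.
Step 2: Each iteration creates h with default = current m value.
Step 3: h(9) returns 9 + default. results = [9, 10, 11, 12, 13, 14, 15]

The answer is [9, 10, 11, 12, 13, 14, 15].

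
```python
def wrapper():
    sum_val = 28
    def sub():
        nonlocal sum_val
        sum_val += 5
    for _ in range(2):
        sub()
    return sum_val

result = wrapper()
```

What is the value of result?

Step 1: sum_val = 28.
Step 2: sub() is called 2 times in a loop, each adding 5 via nonlocal.
Step 3: sum_val = 28 + 5 * 2 = 38

The answer is 38.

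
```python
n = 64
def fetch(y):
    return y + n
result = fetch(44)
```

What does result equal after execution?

Step 1: n = 64 is defined globally.
Step 2: fetch(44) uses parameter y = 44 and looks up n from global scope = 64.
Step 3: result = 44 + 64 = 108

The answer is 108.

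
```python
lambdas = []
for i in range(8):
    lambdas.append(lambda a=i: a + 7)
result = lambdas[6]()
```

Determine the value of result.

Step 1: Default argument a=i captures i's value at definition time.
Step 2: lambdas[6] was defined when i = 6, so a defaults to 6.
Step 3: result = 6 + 7 = 13 (default arg fixes the late binding issue)

The answer is 13.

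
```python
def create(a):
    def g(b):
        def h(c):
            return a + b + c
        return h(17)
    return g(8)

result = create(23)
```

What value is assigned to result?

Step 1: a = 23, b = 8, c = 17 across three nested scopes.
Step 2: h() accesses all three via LEGB rule.
Step 3: result = 23 + 8 + 17 = 48

The answer is 48.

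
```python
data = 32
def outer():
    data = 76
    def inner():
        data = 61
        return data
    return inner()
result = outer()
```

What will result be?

Step 1: Three scopes define data: global (32), outer (76), inner (61).
Step 2: inner() has its own local data = 61, which shadows both enclosing and global.
Step 3: result = 61 (local wins in LEGB)

The answer is 61.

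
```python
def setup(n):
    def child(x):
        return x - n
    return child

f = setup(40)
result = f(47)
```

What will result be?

Step 1: setup(40) creates a closure capturing n = 40.
Step 2: f(47) computes 47 - 40 = 7.
Step 3: result = 7

The answer is 7.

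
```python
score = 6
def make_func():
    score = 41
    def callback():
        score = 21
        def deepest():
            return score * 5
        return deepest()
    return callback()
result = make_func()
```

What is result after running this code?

Step 1: deepest() looks up score through LEGB: not local, finds score = 21 in enclosing callback().
Step 2: Returns 21 * 5 = 105.
Step 3: result = 105

The answer is 105.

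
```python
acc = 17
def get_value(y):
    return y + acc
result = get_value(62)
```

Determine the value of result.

Step 1: acc = 17 is defined globally.
Step 2: get_value(62) uses parameter y = 62 and looks up acc from global scope = 17.
Step 3: result = 62 + 17 = 79

The answer is 79.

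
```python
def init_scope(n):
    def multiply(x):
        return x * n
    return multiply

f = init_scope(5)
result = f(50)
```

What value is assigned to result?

Step 1: init_scope(5) returns multiply closure with n = 5.
Step 2: f(50) computes 50 * 5 = 250.
Step 3: result = 250

The answer is 250.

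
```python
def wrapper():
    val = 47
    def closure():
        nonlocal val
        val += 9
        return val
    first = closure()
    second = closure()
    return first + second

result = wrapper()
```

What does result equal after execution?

Step 1: val starts at 47.
Step 2: First call: val = 47 + 9 = 56, returns 56.
Step 3: Second call: val = 56 + 9 = 65, returns 65.
Step 4: result = 56 + 65 = 121

The answer is 121.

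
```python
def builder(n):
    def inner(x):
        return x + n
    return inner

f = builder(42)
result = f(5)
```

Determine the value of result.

Step 1: builder(42) creates a closure that captures n = 42.
Step 2: f(5) calls the closure with x = 5, returning 5 + 42 = 47.
Step 3: result = 47

The answer is 47.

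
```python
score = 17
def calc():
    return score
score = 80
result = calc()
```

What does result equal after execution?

Step 1: score is first set to 17, then reassigned to 80.
Step 2: calc() is called after the reassignment, so it looks up the current global score = 80.
Step 3: result = 80

The answer is 80.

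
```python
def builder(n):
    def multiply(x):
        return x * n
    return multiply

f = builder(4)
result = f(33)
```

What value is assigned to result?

Step 1: builder(4) returns multiply closure with n = 4.
Step 2: f(33) computes 33 * 4 = 132.
Step 3: result = 132

The answer is 132.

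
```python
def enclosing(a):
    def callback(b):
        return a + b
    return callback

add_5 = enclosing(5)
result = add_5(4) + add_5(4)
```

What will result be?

Step 1: add_5 captures a = 5.
Step 2: add_5(4) = 5 + 4 = 9, called twice.
Step 3: result = 9 + 9 = 18

The answer is 18.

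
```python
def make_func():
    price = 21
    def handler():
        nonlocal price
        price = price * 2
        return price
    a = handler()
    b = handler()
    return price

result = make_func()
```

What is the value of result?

Step 1: price starts at 21.
Step 2: First handler(): price = 21 * 2 = 42.
Step 3: Second handler(): price = 42 * 2 = 84.
Step 4: result = 84

The answer is 84.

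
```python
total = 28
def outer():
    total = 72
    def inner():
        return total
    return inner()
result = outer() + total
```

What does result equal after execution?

Step 1: Global total = 28. outer() shadows with total = 72.
Step 2: inner() returns enclosing total = 72. outer() = 72.
Step 3: result = 72 + global total (28) = 100

The answer is 100.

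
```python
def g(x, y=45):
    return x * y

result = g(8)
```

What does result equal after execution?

Step 1: g(8) uses default y = 45.
Step 2: Returns 8 * 45 = 360.
Step 3: result = 360

The answer is 360.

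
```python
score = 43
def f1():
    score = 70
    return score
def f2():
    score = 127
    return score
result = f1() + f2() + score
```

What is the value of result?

Step 1: Each function shadows global score with its own local.
Step 2: f1() returns 70, f2() returns 127.
Step 3: Global score = 43 is unchanged. result = 70 + 127 + 43 = 240

The answer is 240.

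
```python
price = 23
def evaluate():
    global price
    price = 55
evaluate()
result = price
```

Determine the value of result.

Step 1: price = 23 globally.
Step 2: evaluate() declares global price and sets it to 55.
Step 3: After evaluate(), global price = 55. result = 55

The answer is 55.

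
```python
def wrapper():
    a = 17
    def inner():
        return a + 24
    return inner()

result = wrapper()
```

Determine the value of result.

Step 1: wrapper() defines a = 17.
Step 2: inner() reads a = 17 from enclosing scope, returns 17 + 24 = 41.
Step 3: result = 41

The answer is 41.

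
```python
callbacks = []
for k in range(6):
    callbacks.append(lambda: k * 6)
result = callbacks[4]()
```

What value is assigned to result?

Step 1: All lambdas reference the same variable k (late binding).
Step 2: After the loop, k = 5. Every lambda returns k * 6.
Step 3: callbacks[4]() = 5 * 6 = 30

The answer is 30.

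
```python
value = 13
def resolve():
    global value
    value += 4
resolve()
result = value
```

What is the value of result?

Step 1: value = 13 globally.
Step 2: resolve() modifies global value: value += 4 = 17.
Step 3: result = 17

The answer is 17.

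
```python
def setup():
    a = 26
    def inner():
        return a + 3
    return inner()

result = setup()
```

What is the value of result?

Step 1: setup() defines a = 26.
Step 2: inner() reads a = 26 from enclosing scope, returns 26 + 3 = 29.
Step 3: result = 29

The answer is 29.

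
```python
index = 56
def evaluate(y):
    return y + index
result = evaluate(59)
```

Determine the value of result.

Step 1: index = 56 is defined globally.
Step 2: evaluate(59) uses parameter y = 59 and looks up index from global scope = 56.
Step 3: result = 59 + 56 = 115

The answer is 115.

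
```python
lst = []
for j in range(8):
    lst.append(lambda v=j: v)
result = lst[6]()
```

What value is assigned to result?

Step 1: Default argument v=j captures j's value at each iteration.
Step 2: lst[6] captured v = 6 when j was 6.
Step 3: result = 6

The answer is 6.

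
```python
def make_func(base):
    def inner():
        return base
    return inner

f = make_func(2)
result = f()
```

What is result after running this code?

Step 1: make_func(2) creates closure capturing base = 2.
Step 2: f() returns the captured base = 2.
Step 3: result = 2

The answer is 2.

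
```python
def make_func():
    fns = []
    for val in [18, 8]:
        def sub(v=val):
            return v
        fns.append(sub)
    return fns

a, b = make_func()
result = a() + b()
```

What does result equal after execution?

Step 1: Default argument v=val captures val at each iteration.
Step 2: a() returns 18 (captured at first iteration), b() returns 8 (captured at second).
Step 3: result = 18 + 8 = 26

The answer is 26.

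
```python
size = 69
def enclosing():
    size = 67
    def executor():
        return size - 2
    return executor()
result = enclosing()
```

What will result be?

Step 1: enclosing() shadows global size with size = 67.
Step 2: executor() finds size = 67 in enclosing scope, computes 67 - 2 = 65.
Step 3: result = 65

The answer is 65.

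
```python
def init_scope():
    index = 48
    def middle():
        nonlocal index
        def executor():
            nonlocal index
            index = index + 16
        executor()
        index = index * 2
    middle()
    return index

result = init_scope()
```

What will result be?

Step 1: index = 48.
Step 2: executor() adds 16: index = 48 + 16 = 64.
Step 3: middle() doubles: index = 64 * 2 = 128.
Step 4: result = 128

The answer is 128.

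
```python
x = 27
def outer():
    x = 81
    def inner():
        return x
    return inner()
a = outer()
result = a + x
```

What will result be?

Step 1: outer() has local x = 81. inner() reads from enclosing.
Step 2: outer() returns 81. Global x = 27 unchanged.
Step 3: result = 81 + 27 = 108

The answer is 108.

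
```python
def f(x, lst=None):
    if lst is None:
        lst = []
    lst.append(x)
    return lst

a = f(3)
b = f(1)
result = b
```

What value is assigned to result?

Step 1: None default with guard creates a NEW list each call.
Step 2: a = [3] (fresh list). b = [1] (another fresh list).
Step 3: result = [1] (this is the fix for mutable default)

The answer is [1].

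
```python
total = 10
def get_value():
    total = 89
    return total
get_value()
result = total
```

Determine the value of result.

Step 1: total = 10 globally.
Step 2: get_value() creates a LOCAL total = 89 (no global keyword!).
Step 3: The global total is unchanged. result = 10

The answer is 10.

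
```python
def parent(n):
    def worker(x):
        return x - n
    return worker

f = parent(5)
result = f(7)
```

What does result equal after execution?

Step 1: parent(5) creates a closure capturing n = 5.
Step 2: f(7) computes 7 - 5 = 2.
Step 3: result = 2

The answer is 2.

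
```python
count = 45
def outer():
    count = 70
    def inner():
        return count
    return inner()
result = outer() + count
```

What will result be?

Step 1: Global count = 45. outer() shadows with count = 70.
Step 2: inner() returns enclosing count = 70. outer() = 70.
Step 3: result = 70 + global count (45) = 115

The answer is 115.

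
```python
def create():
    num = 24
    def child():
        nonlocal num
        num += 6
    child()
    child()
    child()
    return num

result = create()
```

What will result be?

Step 1: num starts at 24.
Step 2: child() is called 3 times, each adding 6.
Step 3: num = 24 + 6 * 3 = 42

The answer is 42.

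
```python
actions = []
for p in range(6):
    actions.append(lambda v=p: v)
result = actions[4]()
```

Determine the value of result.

Step 1: Default argument v=p captures p's value at each iteration.
Step 2: actions[4] captured v = 4 when p was 4.
Step 3: result = 4

The answer is 4.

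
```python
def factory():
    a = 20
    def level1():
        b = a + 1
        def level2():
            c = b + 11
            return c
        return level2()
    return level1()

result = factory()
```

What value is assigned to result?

Step 1: a = 20. b = a + 1 = 21.
Step 2: c = b + 11 = 21 + 11 = 32.
Step 3: result = 32

The answer is 32.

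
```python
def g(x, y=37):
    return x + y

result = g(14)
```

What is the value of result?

Step 1: g(14) uses default y = 37.
Step 2: Returns 14 + 37 = 51.
Step 3: result = 51

The answer is 51.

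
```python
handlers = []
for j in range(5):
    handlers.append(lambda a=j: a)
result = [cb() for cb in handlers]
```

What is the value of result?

Step 1: Default arg a=j captures j at each iteration.
Step 2: Each lambda has its own default: 0, 1, ..., 4.
Step 3: result = [0, 1, 2, 3, 4]

The answer is [0, 1, 2, 3, 4].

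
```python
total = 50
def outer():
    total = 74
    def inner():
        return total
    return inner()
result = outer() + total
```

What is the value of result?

Step 1: Global total = 50. outer() shadows with total = 74.
Step 2: inner() returns enclosing total = 74. outer() = 74.
Step 3: result = 74 + global total (50) = 124

The answer is 124.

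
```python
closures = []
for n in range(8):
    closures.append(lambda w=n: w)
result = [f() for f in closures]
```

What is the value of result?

Step 1: Default arg w=n captures n at each iteration.
Step 2: Each lambda has its own default: 0, 1, ..., 7.
Step 3: result = [0, 1, 2, 3, 4, 5, 6, 7]

The answer is [0, 1, 2, 3, 4, 5, 6, 7].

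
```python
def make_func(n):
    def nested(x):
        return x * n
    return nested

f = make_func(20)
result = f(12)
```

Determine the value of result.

Step 1: make_func(20) creates a closure capturing n = 20.
Step 2: f(12) computes 12 * 20 = 240.
Step 3: result = 240

The answer is 240.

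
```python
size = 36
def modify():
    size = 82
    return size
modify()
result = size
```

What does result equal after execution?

Step 1: size = 36 globally.
Step 2: modify() creates a LOCAL size = 82 (no global keyword!).
Step 3: The global size is unchanged. result = 36

The answer is 36.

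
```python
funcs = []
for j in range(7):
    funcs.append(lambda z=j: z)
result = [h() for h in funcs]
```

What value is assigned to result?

Step 1: Default arg z=j captures j at each iteration.
Step 2: Each lambda has its own default: 0, 1, ..., 6.
Step 3: result = [0, 1, 2, 3, 4, 5, 6]

The answer is [0, 1, 2, 3, 4, 5, 6].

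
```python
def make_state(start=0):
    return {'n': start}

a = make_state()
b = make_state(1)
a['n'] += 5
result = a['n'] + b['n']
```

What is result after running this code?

Step 1: make_state() returns a new dict each call (immutable default 0).
Step 2: a = {'n': 0}, b = {'n': 1}.
Step 3: a['n'] += 5 = 5. result = 5 + 1 = 6

The answer is 6.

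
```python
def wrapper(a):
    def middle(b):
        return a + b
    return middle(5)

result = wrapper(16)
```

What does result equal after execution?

Step 1: wrapper(16) passes a = 16.
Step 2: middle(5) has b = 5, reads a = 16 from enclosing.
Step 3: result = 16 + 5 = 21

The answer is 21.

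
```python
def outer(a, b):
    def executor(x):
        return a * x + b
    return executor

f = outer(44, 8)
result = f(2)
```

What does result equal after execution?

Step 1: outer(44, 8) captures a = 44, b = 8.
Step 2: f(2) computes 44 * 2 + 8 = 96.
Step 3: result = 96

The answer is 96.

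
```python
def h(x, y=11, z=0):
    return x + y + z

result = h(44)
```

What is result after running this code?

Step 1: h(44) uses defaults y = 11, z = 0.
Step 2: Returns 44 + 11 + 0 = 55.
Step 3: result = 55

The answer is 55.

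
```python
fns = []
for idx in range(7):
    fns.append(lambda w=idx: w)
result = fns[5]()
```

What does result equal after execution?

Step 1: Default argument w=idx captures idx's value at each iteration.
Step 2: fns[5] captured w = 5 when idx was 5.
Step 3: result = 5

The answer is 5.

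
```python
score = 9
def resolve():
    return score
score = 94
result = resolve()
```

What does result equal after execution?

Step 1: score is first set to 9, then reassigned to 94.
Step 2: resolve() is called after the reassignment, so it looks up the current global score = 94.
Step 3: result = 94

The answer is 94.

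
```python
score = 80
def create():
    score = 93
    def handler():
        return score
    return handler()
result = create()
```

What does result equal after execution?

Step 1: score = 80 globally, but create() defines score = 93 locally.
Step 2: handler() looks up score. Not in local scope, so checks enclosing scope (create) and finds score = 93.
Step 3: result = 93

The answer is 93.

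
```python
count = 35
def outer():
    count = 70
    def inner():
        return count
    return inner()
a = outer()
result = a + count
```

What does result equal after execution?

Step 1: outer() has local count = 70. inner() reads from enclosing.
Step 2: outer() returns 70. Global count = 35 unchanged.
Step 3: result = 70 + 35 = 105

The answer is 105.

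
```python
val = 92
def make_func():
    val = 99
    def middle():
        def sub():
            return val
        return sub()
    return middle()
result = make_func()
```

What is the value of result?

Step 1: make_func() defines val = 99. middle() and sub() have no local val.
Step 2: sub() checks local (none), enclosing middle() (none), enclosing make_func() and finds val = 99.
Step 3: result = 99

The answer is 99.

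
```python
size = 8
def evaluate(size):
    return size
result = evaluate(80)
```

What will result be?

Step 1: Global size = 8.
Step 2: evaluate(80) takes parameter size = 80, which shadows the global.
Step 3: result = 80

The answer is 80.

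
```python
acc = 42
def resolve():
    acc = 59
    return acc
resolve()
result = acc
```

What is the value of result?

Step 1: acc = 42 globally.
Step 2: resolve() creates a LOCAL acc = 59 (no global keyword!).
Step 3: The global acc is unchanged. result = 42

The answer is 42.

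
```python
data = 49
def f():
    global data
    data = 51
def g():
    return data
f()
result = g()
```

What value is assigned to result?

Step 1: data = 49.
Step 2: f() sets global data = 51.
Step 3: g() reads global data = 51. result = 51

The answer is 51.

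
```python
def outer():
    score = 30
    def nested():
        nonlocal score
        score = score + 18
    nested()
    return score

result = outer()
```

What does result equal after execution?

Step 1: outer() sets score = 30.
Step 2: nested() uses nonlocal to modify score in outer's scope: score = 30 + 18 = 48.
Step 3: outer() returns the modified score = 48

The answer is 48.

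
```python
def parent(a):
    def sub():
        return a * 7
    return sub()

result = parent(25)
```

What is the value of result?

Step 1: parent(25) binds parameter a = 25.
Step 2: sub() accesses a = 25 from enclosing scope.
Step 3: result = 25 * 7 = 175

The answer is 175.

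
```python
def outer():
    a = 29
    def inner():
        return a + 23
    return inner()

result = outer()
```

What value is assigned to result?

Step 1: outer() defines a = 29.
Step 2: inner() reads a = 29 from enclosing scope, returns 29 + 23 = 52.
Step 3: result = 52

The answer is 52.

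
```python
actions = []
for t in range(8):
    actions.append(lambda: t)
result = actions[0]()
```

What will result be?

Step 1: The loop creates 8 lambdas, all referencing the same variable t.
Step 2: After the loop, t = 7 (final value).
Step 3: actions[0]() looks up t at call time and finds 7. This is the late binding gotcha. result = 7

The answer is 7.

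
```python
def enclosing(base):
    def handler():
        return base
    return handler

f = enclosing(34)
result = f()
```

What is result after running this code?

Step 1: enclosing(34) creates closure capturing base = 34.
Step 2: f() returns the captured base = 34.
Step 3: result = 34

The answer is 34.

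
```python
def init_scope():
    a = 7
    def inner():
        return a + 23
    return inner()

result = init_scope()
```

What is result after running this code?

Step 1: init_scope() defines a = 7.
Step 2: inner() reads a = 7 from enclosing scope, returns 7 + 23 = 30.
Step 3: result = 30

The answer is 30.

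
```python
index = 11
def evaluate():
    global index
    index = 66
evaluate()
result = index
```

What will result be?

Step 1: index = 11 globally.
Step 2: evaluate() declares global index and sets it to 66.
Step 3: After evaluate(), global index = 66. result = 66

The answer is 66.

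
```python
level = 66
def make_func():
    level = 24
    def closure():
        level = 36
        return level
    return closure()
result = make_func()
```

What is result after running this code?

Step 1: Three scopes define level: global (66), make_func (24), closure (36).
Step 2: closure() has its own local level = 36, which shadows both enclosing and global.
Step 3: result = 36 (local wins in LEGB)

The answer is 36.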